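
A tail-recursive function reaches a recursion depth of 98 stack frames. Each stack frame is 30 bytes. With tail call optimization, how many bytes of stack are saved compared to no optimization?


Without TCO: 98 * 30 = 2940 bytes
With TCO: reuse 1 frame = 30 bytes
Savings = 2940 - 30 = 2910

2910


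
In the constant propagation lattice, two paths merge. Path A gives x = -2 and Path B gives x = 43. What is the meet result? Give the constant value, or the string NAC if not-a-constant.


Meet operation: if both paths give the same constant, result is that constant; if they differ, result is NAC (not-a-constant).
Path A: -2, Path B: 43 -> differ
Result: not-a-constant -> NAC

NAC


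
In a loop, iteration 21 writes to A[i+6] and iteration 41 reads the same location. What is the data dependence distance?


Distance = read iteration - write iteration
= 41 - 21 = 20

20


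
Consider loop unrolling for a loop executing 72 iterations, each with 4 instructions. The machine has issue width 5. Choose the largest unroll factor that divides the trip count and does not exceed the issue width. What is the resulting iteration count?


Largest divisor of 72 <= 5 is 4
New iterations = 72 / 4 = 18

18


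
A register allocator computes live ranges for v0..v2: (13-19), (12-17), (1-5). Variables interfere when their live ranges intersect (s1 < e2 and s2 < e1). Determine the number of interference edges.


Check all pairs for overlapping intervals.
Two intervals (s1,e1) and (s2,e2) overlap if s1 < e2 and s2 < e1.
v0 (13-19) vs v1..v2: overlaps v1 -> 1
v1 (12-17) vs v2: overlaps none -> 0
Total overlapping pairs = 1 + 0 = 1

1


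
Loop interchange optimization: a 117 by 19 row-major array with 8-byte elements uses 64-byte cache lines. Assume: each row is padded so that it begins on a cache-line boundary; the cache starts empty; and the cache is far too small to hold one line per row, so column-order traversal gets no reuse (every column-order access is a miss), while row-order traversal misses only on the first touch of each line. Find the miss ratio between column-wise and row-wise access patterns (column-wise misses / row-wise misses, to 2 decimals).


Each row occupies 19 * 8 = 152 bytes and starts on a line boundary, so it spans ceil(152 / 64) = 3 cache lines.
Row-major traversal misses (one per line touched): 117 * ceil(19 * 8 / 64) = 351
Column-major traversal misses (no reuse, every access misses): 117 * 19 = 2223
Ratio = 2223 / 351 = 6.33

6.33


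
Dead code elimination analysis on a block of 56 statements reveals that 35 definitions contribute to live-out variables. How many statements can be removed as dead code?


Dead code = total statements - live definitions
= 56 - 35 = 21

21


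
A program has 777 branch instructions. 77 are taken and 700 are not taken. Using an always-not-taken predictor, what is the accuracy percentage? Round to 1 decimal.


Predictor: always-not-taken
Correct predictions = 700
Accuracy = 700 / 777 * 100 = 90.1%

90.1


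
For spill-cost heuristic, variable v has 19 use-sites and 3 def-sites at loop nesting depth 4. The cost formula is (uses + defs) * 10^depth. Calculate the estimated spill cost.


uses + defs = 19 + 3 = 22
10^4 = 10000
Spill cost = 22 * 10000 = 220000

220000


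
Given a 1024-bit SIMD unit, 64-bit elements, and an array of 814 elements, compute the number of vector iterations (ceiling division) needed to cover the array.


Width = 1024 / 64 = 16 elements per vector op
Iterations = ceil(814 / 16) = 51

51


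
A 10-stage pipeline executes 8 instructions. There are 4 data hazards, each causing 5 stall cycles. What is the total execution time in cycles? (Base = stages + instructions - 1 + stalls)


Base cycles = 10 + 8 - 1 = 17
Total stalls = 4 * 5 = 20
Total = 17 + 20 = 37

37


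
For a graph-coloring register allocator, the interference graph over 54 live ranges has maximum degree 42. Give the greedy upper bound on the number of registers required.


Greedy coloring never needs more than (max_degree + 1) colors: when coloring a vertex, at most max_degree neighbors are already colored.
Upper bound = 42 + 1 = 43

43


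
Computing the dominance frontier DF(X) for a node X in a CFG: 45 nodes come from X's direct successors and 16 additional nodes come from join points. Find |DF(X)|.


DF(X) = direct successor contributions + join point contributions
= 45 + 16 = 61

61


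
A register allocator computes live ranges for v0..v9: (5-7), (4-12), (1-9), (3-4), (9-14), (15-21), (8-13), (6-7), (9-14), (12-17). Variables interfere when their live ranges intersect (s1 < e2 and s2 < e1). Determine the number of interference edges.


Check all pairs for overlapping intervals.
Two intervals (s1,e1) and (s2,e2) overlap if s1 < e2 and s2 < e1.
v0 (5-7) vs v1..v9: overlaps v1, v2, v7 -> 3
v1 (4-12) vs v2..v9: overlaps v2, v4, v6, v7, v8 -> 5
v2 (1-9) vs v3..v9: overlaps v3, v6, v7 -> 3
v3 (3-4) vs v4..v9: overlaps none -> 0
v4 (9-14) vs v5..v9: overlaps v6, v8, v9 -> 3
v5 (15-21) vs v6..v9: overlaps v9 -> 1
v6 (8-13) vs v7..v9: overlaps v8, v9 -> 2
v7 (6-7) vs v8..v9: overlaps none -> 0
v8 (9-14) vs v9: overlaps v9 -> 1
Total overlapping pairs = 3 + 5 + 3 + 0 + 3 + 1 + 2 + 0 + 1 = 18

18


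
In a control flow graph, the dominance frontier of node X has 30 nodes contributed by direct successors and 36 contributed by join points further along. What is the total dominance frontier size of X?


DF(X) = direct successor contributions + join point contributions
= 30 + 36 = 66

66


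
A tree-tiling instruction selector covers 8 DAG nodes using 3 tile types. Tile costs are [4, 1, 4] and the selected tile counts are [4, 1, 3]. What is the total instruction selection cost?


Total cost = sum(count_i * cost_i)
= 4*4 + 1*1 + 3*4
= 29

29


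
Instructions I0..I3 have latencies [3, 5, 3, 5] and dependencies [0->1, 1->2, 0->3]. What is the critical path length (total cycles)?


Compute longest path through dependency graph: dist(Ik) = max over predecessors of dist + latency(Ik).
dist(I0) = latency 3 = 3
dist(I1) = dist(I0) + 5 = 3 + 5 = 8
dist(I2) = dist(I1) + 3 = 8 + 3 = 11
dist(I3) = dist(I0) + 5 = 3 + 5 = 8
Critical path = max dist = 11

11


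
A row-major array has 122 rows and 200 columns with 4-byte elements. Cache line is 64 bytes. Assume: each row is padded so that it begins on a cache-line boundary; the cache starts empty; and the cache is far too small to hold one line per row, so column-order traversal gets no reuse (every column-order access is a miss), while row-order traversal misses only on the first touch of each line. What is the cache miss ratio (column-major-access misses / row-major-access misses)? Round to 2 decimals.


Each row occupies 200 * 4 = 800 bytes and starts on a line boundary, so it spans ceil(800 / 64) = 13 cache lines.
Row-major traversal misses (one per line touched): 122 * ceil(200 * 4 / 64) = 1586
Column-major traversal misses (no reuse, every access misses): 122 * 200 = 24400
Ratio = 24400 / 1586 = 15.38

15.38


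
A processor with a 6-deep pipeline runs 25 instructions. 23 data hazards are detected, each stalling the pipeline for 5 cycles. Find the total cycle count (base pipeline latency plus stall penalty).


Base cycles = 6 + 25 - 1 = 30
Total stalls = 23 * 5 = 115
Total = 30 + 115 = 145

145


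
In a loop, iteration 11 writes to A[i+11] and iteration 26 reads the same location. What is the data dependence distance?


Distance = read iteration - write iteration
= 26 - 11 = 15

15


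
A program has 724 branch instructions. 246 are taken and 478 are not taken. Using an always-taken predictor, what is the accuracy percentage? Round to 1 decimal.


Predictor: always-taken
Correct predictions = 246
Accuracy = 246 / 724 * 100 = 34.0%

34.0


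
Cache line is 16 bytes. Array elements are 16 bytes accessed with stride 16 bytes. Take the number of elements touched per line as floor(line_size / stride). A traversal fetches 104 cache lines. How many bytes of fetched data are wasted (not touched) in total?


Elements per line = floor(16 / 16) = 1
Bytes used per line = 1 * 16 = 16
Wasted per line = 16 - 16 = 0
Total wasted = 0 * 104 = 0

0


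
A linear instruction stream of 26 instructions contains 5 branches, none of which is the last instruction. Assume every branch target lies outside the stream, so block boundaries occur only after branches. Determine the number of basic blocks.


With no in-sequence branch targets, the leaders are the first instruction plus the instruction after each branch.
Number of basic blocks = branches + 1
= 5 + 1 = 6

6


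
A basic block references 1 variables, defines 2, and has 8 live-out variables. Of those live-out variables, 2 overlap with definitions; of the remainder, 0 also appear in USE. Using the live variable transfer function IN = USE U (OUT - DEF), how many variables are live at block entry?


OUT - DEF: 8 - 2 = 6
|IN| = |USE| + |OUT - DEF| - |USE ∩ (OUT - DEF)| = 1 + 6 - 0 = 7

7


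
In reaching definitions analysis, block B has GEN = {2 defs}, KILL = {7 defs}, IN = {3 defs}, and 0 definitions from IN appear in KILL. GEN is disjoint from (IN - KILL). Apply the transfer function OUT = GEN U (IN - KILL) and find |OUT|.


IN - KILL: 3 - 0 = 3 surviving definitions
OUT = GEN + surviving = 2 + 3 = 5

5


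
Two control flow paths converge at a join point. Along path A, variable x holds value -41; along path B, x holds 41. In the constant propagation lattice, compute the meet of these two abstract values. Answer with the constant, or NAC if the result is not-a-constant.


Meet operation: if both paths give the same constant, result is that constant; if they differ, result is NAC (not-a-constant).
Path A: -41, Path B: 41 -> differ
Result: not-a-constant -> NAC

NAC


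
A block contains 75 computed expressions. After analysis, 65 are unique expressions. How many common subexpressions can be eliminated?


CSE count = total expressions - unique expressions
= 75 - 65 = 10

10


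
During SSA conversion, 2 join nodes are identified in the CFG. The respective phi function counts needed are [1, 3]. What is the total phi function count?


Total phi functions = sum of phi functions at each join node
= 1 + 3 = 4

4


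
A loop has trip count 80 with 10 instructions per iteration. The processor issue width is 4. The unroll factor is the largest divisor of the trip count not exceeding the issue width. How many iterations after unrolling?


Largest divisor of 80 <= 4 is 4
New iterations = 80 / 4 = 20

20


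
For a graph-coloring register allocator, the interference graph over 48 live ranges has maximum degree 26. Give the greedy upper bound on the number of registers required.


Greedy coloring never needs more than (max_degree + 1) colors: when coloring a vertex, at most max_degree neighbors are already colored.
Upper bound = 26 + 1 = 27

27


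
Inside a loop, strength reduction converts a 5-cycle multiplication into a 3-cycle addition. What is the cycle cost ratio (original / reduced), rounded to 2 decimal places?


Ratio = mult_cost / add_cost = 5 / 3 = 1.67

1.67


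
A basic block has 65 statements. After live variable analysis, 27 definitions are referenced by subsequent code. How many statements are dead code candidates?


Dead code = total statements - live definitions
= 65 - 27 = 38

38


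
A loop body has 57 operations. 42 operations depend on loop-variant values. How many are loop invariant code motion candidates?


Invariant candidates = total - loop-dependent
= 57 - 42 = 15

15


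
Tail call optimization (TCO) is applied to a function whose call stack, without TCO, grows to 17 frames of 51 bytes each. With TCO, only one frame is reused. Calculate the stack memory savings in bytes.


Without TCO: 17 * 51 = 867 bytes
With TCO: reuse 1 frame = 51 bytes
Savings = 867 - 51 = 816

816


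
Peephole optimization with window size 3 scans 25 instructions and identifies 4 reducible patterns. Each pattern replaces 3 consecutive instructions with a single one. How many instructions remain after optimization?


Each match removes 2 instructions.
Total removed = 4 * 2 = 8
Remaining = 25 - 8 = 17

17


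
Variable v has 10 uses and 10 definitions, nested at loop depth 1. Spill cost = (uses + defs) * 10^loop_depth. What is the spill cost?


uses + defs = 10 + 10 = 20
10^1 = 10
Spill cost = 20 * 10 = 200

200


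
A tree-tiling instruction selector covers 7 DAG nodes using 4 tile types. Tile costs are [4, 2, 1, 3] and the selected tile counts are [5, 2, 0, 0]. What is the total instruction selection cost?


Total cost = sum(count_i * cost_i)
= 5*4 + 2*2 + 0*1 + 0*3
= 24

24


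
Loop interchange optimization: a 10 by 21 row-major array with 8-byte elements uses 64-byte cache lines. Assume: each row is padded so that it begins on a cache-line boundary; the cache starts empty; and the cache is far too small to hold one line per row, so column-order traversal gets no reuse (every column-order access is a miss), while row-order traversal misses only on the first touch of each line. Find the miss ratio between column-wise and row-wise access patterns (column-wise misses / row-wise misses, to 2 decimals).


Each row occupies 21 * 8 = 168 bytes and starts on a line boundary, so it spans ceil(168 / 64) = 3 cache lines.
Row-major traversal misses (one per line touched): 10 * ceil(21 * 8 / 64) = 30
Column-major traversal misses (no reuse, every access misses): 10 * 21 = 210
Ratio = 210 / 30 = 7.0

7.0


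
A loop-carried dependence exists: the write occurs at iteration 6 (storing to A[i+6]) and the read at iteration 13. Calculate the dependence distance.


Distance = read iteration - write iteration
= 13 - 6 = 7

7


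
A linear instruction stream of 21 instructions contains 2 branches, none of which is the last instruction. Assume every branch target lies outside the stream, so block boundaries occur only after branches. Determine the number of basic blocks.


With no in-sequence branch targets, the leaders are the first instruction plus the instruction after each branch.
Number of basic blocks = branches + 1
= 2 + 1 = 3

3


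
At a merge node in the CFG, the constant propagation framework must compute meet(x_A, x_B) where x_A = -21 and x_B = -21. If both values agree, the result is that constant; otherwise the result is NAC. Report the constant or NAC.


Meet operation: if both paths give the same constant, result is that constant; if they differ, result is NAC (not-a-constant).
Path A: -21, Path B: -21 -> equal
Result: constant -> -21

-21


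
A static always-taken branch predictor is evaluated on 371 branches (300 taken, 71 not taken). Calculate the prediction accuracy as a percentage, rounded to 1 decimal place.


Predictor: always-taken
Correct predictions = 300
Accuracy = 300 / 371 * 100 = 80.9%

80.9


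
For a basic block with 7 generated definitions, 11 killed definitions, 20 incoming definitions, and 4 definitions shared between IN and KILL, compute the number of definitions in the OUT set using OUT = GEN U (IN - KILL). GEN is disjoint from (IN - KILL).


IN - KILL: 20 - 4 = 16 surviving definitions
OUT = GEN + surviving = 7 + 16 = 23

23


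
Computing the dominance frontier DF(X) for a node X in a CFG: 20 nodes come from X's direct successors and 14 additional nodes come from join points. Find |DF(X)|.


DF(X) = direct successor contributions + join point contributions
= 20 + 14 = 34

34


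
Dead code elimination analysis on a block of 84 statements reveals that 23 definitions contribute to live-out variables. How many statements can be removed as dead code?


Dead code = total statements - live definitions
= 84 - 23 = 61

61


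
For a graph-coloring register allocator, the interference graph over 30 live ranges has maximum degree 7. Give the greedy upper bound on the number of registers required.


Greedy coloring never needs more than (max_degree + 1) colors: when coloring a vertex, at most max_degree neighbors are already colored.
Upper bound = 7 + 1 = 8

8


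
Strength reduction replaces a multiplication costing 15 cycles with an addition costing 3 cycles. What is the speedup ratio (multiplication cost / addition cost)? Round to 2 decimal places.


Ratio = mult_cost / add_cost = 15 / 3 = 5.0

5.0


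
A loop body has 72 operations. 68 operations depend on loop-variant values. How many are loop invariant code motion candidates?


Invariant candidates = total - loop-dependent
= 72 - 68 = 4

4


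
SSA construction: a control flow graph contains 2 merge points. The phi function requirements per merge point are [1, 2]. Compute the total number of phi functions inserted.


Total phi functions = sum of phi functions at each join node
= 1 + 2 = 3

3


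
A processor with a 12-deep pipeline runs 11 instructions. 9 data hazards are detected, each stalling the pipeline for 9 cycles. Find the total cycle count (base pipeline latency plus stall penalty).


Base cycles = 12 + 11 - 1 = 22
Total stalls = 9 * 9 = 81
Total = 22 + 81 = 103

103


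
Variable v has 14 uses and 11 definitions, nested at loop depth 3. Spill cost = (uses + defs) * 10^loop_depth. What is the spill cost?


uses + defs = 14 + 11 = 25
10^3 = 1000
Spill cost = 25 * 1000 = 25000

25000


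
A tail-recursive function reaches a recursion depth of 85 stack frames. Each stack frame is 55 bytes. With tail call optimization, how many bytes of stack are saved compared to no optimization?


Without TCO: 85 * 55 = 4675 bytes
With TCO: reuse 1 frame = 55 bytes
Savings = 4675 - 55 = 4620

4620


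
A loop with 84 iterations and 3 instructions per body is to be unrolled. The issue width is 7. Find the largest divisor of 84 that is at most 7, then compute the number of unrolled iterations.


Largest divisor of 84 <= 7 is 7
New iterations = 84 / 7 = 12

12


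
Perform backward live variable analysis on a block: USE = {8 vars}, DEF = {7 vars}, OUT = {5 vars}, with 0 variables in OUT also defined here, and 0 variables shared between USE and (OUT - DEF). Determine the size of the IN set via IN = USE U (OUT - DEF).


OUT - DEF: 5 - 0 = 5
|IN| = |USE| + |OUT - DEF| - |USE ∩ (OUT - DEF)| = 8 + 5 - 0 = 13

13


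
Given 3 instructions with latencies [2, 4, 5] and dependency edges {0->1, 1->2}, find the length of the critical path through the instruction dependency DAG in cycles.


Compute longest path through dependency graph: dist(Ik) = max over predecessors of dist + latency(Ik).
dist(I0) = latency 2 = 2
dist(I1) = dist(I0) + 4 = 2 + 4 = 6
dist(I2) = dist(I1) + 5 = 6 + 5 = 11
Critical path = max dist = 11

11


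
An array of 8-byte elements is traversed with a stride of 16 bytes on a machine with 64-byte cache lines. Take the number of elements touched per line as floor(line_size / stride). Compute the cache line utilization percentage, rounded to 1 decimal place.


Elements per cache line = floor(64 / 16) = 4
Bytes used = 4 * 8 = 32
Utilization = 32 / 64 * 100 = 50.0%

50.0


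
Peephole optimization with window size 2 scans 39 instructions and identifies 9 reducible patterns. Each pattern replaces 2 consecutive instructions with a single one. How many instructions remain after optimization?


Each match removes 1 instructions.
Total removed = 9 * 1 = 9
Remaining = 39 - 9 = 30

30


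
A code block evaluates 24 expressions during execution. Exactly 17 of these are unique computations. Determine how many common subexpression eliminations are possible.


CSE count = total expressions - unique expressions
= 24 - 17 = 7

7


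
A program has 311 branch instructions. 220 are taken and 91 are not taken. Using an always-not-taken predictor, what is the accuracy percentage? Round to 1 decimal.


Predictor: always-not-taken
Correct predictions = 91
Accuracy = 91 / 311 * 100 = 29.3%

29.3


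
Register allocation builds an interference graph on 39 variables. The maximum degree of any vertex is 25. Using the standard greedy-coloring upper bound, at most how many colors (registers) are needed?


Greedy coloring never needs more than (max_degree + 1) colors: when coloring a vertex, at most max_degree neighbors are already colored.
Upper bound = 25 + 1 = 26

26


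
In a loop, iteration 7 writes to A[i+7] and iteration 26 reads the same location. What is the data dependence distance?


Distance = read iteration - write iteration
= 26 - 7 = 19

19


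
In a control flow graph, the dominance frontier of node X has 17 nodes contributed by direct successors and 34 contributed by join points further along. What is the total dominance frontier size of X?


DF(X) = direct successor contributions + join point contributions
= 17 + 34 = 51

51


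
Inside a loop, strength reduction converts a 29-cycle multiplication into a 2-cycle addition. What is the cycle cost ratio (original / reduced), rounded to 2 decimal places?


Ratio = mult_cost / add_cost = 29 / 2 = 14.5

14.5


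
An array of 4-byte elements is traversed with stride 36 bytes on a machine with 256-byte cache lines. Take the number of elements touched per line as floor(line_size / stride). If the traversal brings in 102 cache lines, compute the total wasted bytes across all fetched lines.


Elements per line = floor(256 / 36) = 7
Bytes used per line = 7 * 4 = 28
Wasted per line = 256 - 28 = 228
Total wasted = 228 * 102 = 23256

23256


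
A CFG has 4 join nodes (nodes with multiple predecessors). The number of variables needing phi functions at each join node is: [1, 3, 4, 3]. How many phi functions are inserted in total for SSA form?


Total phi functions = sum of phi functions at each join node
= 1 + 3 + 4 + 3 = 11

11


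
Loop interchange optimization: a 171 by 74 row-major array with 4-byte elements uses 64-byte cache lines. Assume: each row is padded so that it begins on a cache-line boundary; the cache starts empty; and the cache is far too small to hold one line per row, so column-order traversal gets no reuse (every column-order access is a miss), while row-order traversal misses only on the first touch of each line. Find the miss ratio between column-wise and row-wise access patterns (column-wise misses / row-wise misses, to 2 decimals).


Each row occupies 74 * 4 = 296 bytes and starts on a line boundary, so it spans ceil(296 / 64) = 5 cache lines.
Row-major traversal misses (one per line touched): 171 * ceil(74 * 4 / 64) = 855
Column-major traversal misses (no reuse, every access misses): 171 * 74 = 12654
Ratio = 12654 / 855 = 14.8

14.8


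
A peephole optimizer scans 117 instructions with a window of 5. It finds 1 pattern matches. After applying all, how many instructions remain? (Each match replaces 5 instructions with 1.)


Each match removes 4 instructions.
Total removed = 1 * 4 = 4
Remaining = 117 - 4 = 113

113


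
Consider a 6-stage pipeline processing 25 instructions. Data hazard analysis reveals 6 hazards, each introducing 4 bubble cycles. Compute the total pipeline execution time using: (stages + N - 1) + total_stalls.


Base cycles = 6 + 25 - 1 = 30
Total stalls = 6 * 4 = 24
Total = 30 + 24 = 54

54


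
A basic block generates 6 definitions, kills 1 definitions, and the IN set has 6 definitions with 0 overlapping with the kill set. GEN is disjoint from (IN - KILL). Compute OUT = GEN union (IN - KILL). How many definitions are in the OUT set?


IN - KILL: 6 - 0 = 6 surviving definitions
OUT = GEN + surviving = 6 + 6 = 12

12


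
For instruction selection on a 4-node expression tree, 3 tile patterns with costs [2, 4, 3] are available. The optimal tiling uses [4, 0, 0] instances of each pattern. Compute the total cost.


Total cost = sum(count_i * cost_i)
= 4*2 + 0*4 + 0*3
= 8

8


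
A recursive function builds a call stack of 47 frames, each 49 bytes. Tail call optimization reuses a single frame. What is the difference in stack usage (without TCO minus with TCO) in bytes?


Without TCO: 47 * 49 = 2303 bytes
With TCO: reuse 1 frame = 49 bytes
Savings = 2303 - 49 = 2254

2254


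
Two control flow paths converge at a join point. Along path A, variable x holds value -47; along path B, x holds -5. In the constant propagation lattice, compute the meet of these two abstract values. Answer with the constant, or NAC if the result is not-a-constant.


Meet operation: if both paths give the same constant, result is that constant; if they differ, result is NAC (not-a-constant).
Path A: -47, Path B: -5 -> differ
Result: not-a-constant -> NAC

NAC


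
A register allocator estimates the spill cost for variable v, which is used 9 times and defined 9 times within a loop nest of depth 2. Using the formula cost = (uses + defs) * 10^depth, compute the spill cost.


uses + defs = 9 + 9 = 18
10^2 = 100
Spill cost = 18 * 100 = 1800

1800


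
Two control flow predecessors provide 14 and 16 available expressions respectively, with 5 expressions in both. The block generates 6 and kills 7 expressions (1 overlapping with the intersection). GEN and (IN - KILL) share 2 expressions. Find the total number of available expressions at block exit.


IN = intersection of predecessors = 5
IN - KILL = 5 - 1 = 4
|OUT| = |GEN| + |IN - KILL| - |GEN ∩ (IN - KILL)| = 6 + 4 - 2 = 8

8


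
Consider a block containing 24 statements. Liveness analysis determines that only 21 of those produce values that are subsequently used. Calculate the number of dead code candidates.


Dead code = total statements - live definitions
= 24 - 21 = 3

3


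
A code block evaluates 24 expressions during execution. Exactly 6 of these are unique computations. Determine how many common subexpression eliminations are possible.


CSE count = total expressions - unique expressions
= 24 - 6 = 18

18


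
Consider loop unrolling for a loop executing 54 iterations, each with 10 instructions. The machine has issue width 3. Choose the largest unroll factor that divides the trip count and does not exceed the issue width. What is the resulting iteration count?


Largest divisor of 54 <= 3 is 3
New iterations = 54 / 3 = 18

18


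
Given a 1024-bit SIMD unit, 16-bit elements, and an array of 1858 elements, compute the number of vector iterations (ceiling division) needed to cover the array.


Width = 1024 / 16 = 64 elements per vector op
Iterations = ceil(1858 / 64) = 30

30


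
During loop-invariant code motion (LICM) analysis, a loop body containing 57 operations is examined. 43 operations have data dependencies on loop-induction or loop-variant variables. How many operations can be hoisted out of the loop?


Invariant candidates = total - loop-dependent
= 57 - 43 = 14

14


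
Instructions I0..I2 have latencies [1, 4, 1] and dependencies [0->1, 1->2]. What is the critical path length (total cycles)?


Compute longest path through dependency graph: dist(Ik) = max over predecessors of dist + latency(Ik).
dist(I0) = latency 1 = 1
dist(I1) = dist(I0) + 4 = 1 + 4 = 5
dist(I2) = dist(I1) + 1 = 5 + 1 = 6
Critical path = max dist = 6

6


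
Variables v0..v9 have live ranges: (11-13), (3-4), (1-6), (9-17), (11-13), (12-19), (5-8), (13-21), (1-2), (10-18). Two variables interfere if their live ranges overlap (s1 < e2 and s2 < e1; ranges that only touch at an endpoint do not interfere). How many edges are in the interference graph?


Check all pairs for overlapping intervals.
Two intervals (s1,e1) and (s2,e2) overlap if s1 < e2 and s2 < e1.
v0 (11-13) vs v1..v9: overlaps v3, v4, v5, v9 -> 4
v1 (3-4) vs v2..v9: overlaps v2 -> 1
v2 (1-6) vs v3..v9: overlaps v6, v8 -> 2
v3 (9-17) vs v4..v9: overlaps v4, v5, v7, v9 -> 4
v4 (11-13) vs v5..v9: overlaps v5, v9 -> 2
v5 (12-19) vs v6..v9: overlaps v7, v9 -> 2
v6 (5-8) vs v7..v9: overlaps none -> 0
v7 (13-21) vs v8..v9: overlaps v9 -> 1
v8 (1-2) vs v9: overlaps none -> 0
Total overlapping pairs = 4 + 1 + 2 + 4 + 2 + 2 + 0 + 1 + 0 = 16

16


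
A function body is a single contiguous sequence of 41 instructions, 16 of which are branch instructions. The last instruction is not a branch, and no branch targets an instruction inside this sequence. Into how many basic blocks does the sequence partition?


With no in-sequence branch targets, the leaders are the first instruction plus the instruction after each branch.
Number of basic blocks = branches + 1
= 16 + 1 = 17

17


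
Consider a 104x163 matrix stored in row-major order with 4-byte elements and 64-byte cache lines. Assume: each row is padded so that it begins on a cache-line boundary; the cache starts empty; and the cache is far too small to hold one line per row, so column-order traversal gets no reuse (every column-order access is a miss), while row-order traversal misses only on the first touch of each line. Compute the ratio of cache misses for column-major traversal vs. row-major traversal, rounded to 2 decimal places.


Each row occupies 163 * 4 = 652 bytes and starts on a line boundary, so it spans ceil(652 / 64) = 11 cache lines.
Row-major traversal misses (one per line touched): 104 * ceil(163 * 4 / 64) = 1144
Column-major traversal misses (no reuse, every access misses): 104 * 163 = 16952
Ratio = 16952 / 1144 = 14.82

14.82


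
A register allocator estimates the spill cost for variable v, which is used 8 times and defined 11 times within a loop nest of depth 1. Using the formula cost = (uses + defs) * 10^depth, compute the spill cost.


uses + defs = 8 + 11 = 19
10^1 = 10
Spill cost = 19 * 10 = 190

190


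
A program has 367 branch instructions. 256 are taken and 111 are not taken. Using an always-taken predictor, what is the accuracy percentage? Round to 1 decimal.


Predictor: always-taken
Correct predictions = 256
Accuracy = 256 / 367 * 100 = 69.8%

69.8


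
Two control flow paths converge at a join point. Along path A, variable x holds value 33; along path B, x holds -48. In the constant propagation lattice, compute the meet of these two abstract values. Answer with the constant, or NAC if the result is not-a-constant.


Meet operation: if both paths give the same constant, result is that constant; if they differ, result is NAC (not-a-constant).
Path A: 33, Path B: -48 -> differ
Result: not-a-constant -> NAC

NAC


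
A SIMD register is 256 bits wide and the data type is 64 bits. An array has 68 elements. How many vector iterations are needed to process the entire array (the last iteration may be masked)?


Width = 256 / 64 = 4 elements per vector op
Iterations = ceil(68 / 4) = 17

17


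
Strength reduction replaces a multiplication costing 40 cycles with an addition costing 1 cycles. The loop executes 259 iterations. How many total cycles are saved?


Per-iteration saving = 40 - 1 = 39
Total saved = 259 * 39 = 10101

10101


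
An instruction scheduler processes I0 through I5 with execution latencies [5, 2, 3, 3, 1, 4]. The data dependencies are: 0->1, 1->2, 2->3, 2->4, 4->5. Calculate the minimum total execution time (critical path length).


Compute longest path through dependency graph: dist(Ik) = max over predecessors of dist + latency(Ik).
dist(I0) = latency 5 = 5
dist(I1) = dist(I0) + 2 = 5 + 2 = 7
dist(I2) = dist(I1) + 3 = 7 + 3 = 10
dist(I3) = dist(I2) + 3 = 10 + 3 = 13
dist(I4) = dist(I2) + 1 = 10 + 1 = 11
dist(I5) = dist(I4) + 4 = 11 + 4 = 15
Critical path = max dist = 15

15


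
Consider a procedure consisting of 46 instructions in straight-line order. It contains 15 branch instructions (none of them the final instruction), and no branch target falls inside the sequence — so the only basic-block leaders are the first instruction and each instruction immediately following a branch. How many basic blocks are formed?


With no in-sequence branch targets, the leaders are the first instruction plus the instruction after each branch.
Number of basic blocks = branches + 1
= 15 + 1 = 16

16


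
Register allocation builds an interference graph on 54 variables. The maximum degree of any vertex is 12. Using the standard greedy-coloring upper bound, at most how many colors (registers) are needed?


Greedy coloring never needs more than (max_degree + 1) colors: when coloring a vertex, at most max_degree neighbors are already colored.
Upper bound = 12 + 1 = 13

13


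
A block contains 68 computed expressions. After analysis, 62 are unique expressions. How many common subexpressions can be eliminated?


CSE count = total expressions - unique expressions
= 68 - 62 = 6

6


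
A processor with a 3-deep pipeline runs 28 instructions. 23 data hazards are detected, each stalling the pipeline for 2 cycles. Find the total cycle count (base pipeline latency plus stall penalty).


Base cycles = 3 + 28 - 1 = 30
Total stalls = 23 * 2 = 46
Total = 30 + 46 = 76

76


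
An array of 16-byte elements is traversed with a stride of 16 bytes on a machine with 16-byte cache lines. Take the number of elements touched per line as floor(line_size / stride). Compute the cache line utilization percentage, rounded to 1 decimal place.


Elements per cache line = floor(16 / 16) = 1
Bytes used = 1 * 16 = 16
Utilization = 16 / 16 * 100 = 100.0%

100.0


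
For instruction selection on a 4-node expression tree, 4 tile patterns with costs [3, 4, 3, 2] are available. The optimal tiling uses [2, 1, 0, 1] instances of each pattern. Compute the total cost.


Total cost = sum(count_i * cost_i)
= 2*3 + 1*4 + 0*3 + 1*2
= 12

12


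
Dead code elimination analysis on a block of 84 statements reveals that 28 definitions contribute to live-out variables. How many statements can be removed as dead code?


Dead code = total statements - live definitions
= 84 - 28 = 56

56


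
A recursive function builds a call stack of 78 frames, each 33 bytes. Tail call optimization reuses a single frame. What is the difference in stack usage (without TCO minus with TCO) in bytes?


Without TCO: 78 * 33 = 2574 bytes
With TCO: reuse 1 frame = 33 bytes
Savings = 2574 - 33 = 2541

2541


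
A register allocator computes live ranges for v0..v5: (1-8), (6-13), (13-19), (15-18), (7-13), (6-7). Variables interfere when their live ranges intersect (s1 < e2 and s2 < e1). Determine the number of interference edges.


Check all pairs for overlapping intervals.
Two intervals (s1,e1) and (s2,e2) overlap if s1 < e2 and s2 < e1.
v0 (1-8) vs v1..v5: overlaps v1, v4, v5 -> 3
v1 (6-13) vs v2..v5: overlaps v4, v5 -> 2
v2 (13-19) vs v3..v5: overlaps v3 -> 1
v3 (15-18) vs v4..v5: overlaps none -> 0
v4 (7-13) vs v5: overlaps none -> 0
Total overlapping pairs = 3 + 2 + 1 + 0 + 0 = 6

6


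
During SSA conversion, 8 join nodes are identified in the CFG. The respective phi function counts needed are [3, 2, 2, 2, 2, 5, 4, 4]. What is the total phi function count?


Total phi functions = sum of phi functions at each join node
= 3 + 2 + 2 + 2 + 2 + 5 + 4 + 4 = 24

24


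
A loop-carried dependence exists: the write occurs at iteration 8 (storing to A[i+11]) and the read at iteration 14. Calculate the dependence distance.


Distance = read iteration - write iteration
= 14 - 8 = 6

6


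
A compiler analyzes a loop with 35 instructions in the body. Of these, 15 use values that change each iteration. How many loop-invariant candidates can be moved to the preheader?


Invariant candidates = total - loop-dependent
= 35 - 15 = 20

20


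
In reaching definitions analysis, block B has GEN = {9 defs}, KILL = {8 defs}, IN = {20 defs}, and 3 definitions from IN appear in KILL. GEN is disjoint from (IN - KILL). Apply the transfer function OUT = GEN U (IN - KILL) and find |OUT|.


IN - KILL: 20 - 3 = 17 surviving definitions
OUT = GEN + surviving = 9 + 17 = 26

26


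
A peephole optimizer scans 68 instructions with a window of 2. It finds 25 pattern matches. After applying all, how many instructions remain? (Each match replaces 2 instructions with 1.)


Each match removes 1 instructions.
Total removed = 25 * 1 = 25
Remaining = 68 - 25 = 43

43


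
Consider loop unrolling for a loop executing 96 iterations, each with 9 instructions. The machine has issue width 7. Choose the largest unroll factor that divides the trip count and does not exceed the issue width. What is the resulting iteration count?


Largest divisor of 96 <= 7 is 6
New iterations = 96 / 6 = 16

16


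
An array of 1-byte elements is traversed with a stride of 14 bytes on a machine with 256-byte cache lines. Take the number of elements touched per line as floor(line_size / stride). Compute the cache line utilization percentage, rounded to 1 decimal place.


Elements per cache line = floor(256 / 14) = 18
Bytes used = 18 * 1 = 18
Utilization = 18 / 256 * 100 = 7.0%

7.0


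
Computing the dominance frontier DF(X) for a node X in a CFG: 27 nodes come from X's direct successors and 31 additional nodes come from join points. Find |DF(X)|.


DF(X) = direct successor contributions + join point contributions
= 27 + 31 = 58

58


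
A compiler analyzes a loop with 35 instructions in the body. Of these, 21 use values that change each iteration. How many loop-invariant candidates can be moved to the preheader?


Invariant candidates = total - loop-dependent
= 35 - 21 = 14

14


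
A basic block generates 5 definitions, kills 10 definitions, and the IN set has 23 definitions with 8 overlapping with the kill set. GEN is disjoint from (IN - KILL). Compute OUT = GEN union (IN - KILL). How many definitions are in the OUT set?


IN - KILL: 23 - 8 = 15 surviving definitions
OUT = GEN + surviving = 5 + 15 = 20

20


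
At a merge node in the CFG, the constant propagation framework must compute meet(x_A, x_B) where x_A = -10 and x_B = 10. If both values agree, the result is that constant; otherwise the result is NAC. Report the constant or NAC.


Meet operation: if both paths give the same constant, result is that constant; if they differ, result is NAC (not-a-constant).
Path A: -10, Path B: 10 -> differ
Result: not-a-constant -> NAC

NAC


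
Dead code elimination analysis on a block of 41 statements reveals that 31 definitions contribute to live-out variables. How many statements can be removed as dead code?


Dead code = total statements - live definitions
= 41 - 31 = 10

10


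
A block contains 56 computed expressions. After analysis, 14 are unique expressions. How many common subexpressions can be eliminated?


CSE count = total expressions - unique expressions
= 56 - 14 = 42

42


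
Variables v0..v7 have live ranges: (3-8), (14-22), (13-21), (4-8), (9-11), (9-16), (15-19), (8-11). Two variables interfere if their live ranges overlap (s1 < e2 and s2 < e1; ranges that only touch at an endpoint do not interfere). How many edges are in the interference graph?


Check all pairs for overlapping intervals.
Two intervals (s1,e1) and (s2,e2) overlap if s1 < e2 and s2 < e1.
v0 (3-8) vs v1..v7: overlaps v3 -> 1
v1 (14-22) vs v2..v7: overlaps v2, v5, v6 -> 3
v2 (13-21) vs v3..v7: overlaps v5, v6 -> 2
v3 (4-8) vs v4..v7: overlaps none -> 0
v4 (9-11) vs v5..v7: overlaps v5, v7 -> 2
v5 (9-16) vs v6..v7: overlaps v6, v7 -> 2
v6 (15-19) vs v7: overlaps none -> 0
Total overlapping pairs = 1 + 3 + 2 + 0 + 2 + 2 + 0 = 10

10


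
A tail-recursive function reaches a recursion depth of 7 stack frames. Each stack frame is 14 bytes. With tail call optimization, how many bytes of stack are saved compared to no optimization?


Without TCO: 7 * 14 = 98 bytes
With TCO: reuse 1 frame = 14 bytes
Savings = 98 - 14 = 84

84


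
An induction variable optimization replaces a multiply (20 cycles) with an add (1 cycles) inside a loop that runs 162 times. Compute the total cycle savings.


Per-iteration saving = 20 - 1 = 19
Total saved = 162 * 19 = 3078

3078


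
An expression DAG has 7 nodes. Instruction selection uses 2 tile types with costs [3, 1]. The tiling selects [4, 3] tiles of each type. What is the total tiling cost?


Total cost = sum(count_i * cost_i)
= 4*3 + 3*1
= 15

15
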